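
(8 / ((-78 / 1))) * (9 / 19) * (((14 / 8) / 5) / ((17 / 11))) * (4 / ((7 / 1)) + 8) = -396 / 4199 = -0.09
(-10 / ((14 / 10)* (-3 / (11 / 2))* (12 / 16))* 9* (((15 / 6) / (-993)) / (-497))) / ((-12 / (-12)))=2750 / 3454647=0.00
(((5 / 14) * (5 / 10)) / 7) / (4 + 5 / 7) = 5 / 924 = 0.01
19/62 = 0.31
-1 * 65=-65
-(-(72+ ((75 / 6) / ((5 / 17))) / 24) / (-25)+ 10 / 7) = -36787 / 8400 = -4.38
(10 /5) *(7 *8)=112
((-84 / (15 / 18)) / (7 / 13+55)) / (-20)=819 / 9025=0.09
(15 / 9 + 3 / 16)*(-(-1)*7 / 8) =623 / 384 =1.62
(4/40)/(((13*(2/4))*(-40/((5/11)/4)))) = -1/22880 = -0.00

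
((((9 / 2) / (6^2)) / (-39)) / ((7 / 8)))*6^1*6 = -12 / 91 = -0.13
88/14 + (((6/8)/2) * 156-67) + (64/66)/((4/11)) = 19/42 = 0.45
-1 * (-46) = 46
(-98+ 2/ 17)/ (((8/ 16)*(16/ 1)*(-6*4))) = 26/ 51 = 0.51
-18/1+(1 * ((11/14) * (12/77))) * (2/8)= -1761/98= -17.97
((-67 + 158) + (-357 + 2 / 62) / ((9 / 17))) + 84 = -139297 / 279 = -499.27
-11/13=-0.85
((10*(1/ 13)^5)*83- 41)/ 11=-3.73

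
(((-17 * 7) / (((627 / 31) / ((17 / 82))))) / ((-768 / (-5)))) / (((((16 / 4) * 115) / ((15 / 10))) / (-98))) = 0.00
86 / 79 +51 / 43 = 7727 / 3397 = 2.27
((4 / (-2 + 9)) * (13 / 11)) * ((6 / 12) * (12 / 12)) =26 / 77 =0.34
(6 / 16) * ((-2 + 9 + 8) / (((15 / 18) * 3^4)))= 1 / 12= 0.08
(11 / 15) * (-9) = -33 / 5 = -6.60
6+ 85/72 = 517/72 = 7.18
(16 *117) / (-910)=-72 / 35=-2.06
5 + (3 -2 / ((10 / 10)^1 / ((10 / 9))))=52 / 9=5.78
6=6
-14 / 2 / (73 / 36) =-252 / 73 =-3.45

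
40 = 40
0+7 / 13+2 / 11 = 0.72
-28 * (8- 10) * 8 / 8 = 56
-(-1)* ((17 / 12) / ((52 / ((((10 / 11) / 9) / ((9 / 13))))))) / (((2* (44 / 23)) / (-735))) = -478975 / 627264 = -0.76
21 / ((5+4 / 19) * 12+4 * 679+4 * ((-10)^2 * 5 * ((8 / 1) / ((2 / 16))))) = 0.00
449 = 449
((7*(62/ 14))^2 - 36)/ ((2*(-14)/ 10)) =-4625/ 14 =-330.36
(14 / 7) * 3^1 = 6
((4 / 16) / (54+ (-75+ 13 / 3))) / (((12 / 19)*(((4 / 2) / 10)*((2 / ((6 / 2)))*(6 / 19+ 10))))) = -1083 / 62720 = -0.02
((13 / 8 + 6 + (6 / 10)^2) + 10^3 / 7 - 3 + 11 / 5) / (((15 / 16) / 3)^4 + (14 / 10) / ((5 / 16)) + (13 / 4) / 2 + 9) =1720803328 / 173345599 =9.93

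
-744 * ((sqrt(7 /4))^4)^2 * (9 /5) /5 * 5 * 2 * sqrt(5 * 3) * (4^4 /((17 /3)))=-4395270.00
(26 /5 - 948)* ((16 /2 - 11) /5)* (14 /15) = 65996 /125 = 527.97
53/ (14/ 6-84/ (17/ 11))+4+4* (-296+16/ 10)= -15581319/ 13265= -1174.62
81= 81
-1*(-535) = 535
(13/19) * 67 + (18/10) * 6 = 5381/95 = 56.64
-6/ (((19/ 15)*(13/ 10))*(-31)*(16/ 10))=1125/ 15314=0.07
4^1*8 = 32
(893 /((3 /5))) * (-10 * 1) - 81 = -44893 /3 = -14964.33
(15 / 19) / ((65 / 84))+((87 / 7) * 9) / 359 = 826677 / 620711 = 1.33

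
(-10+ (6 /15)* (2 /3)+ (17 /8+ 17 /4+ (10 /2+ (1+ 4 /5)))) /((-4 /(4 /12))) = -0.29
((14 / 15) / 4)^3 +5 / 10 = 13843 / 27000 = 0.51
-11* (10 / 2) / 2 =-55 / 2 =-27.50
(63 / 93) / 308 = 3 / 1364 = 0.00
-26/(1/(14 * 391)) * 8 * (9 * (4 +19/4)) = -89664120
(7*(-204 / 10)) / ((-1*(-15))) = -238 / 25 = -9.52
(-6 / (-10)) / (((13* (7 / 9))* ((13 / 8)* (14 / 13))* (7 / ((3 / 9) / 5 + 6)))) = 36 / 1225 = 0.03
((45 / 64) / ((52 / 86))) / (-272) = -0.00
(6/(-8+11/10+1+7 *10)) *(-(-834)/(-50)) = -5004/3205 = -1.56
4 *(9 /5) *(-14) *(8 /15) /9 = -448 /75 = -5.97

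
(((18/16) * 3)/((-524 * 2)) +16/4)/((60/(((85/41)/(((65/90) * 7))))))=244137/8937344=0.03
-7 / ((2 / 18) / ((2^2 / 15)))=-84 / 5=-16.80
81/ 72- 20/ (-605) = 1121/ 968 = 1.16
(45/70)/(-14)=-9/196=-0.05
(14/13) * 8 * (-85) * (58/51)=-832.82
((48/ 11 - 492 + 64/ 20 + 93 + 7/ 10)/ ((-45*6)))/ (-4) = -14327/ 39600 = -0.36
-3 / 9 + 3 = 8 / 3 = 2.67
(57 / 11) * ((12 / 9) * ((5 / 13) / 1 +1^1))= 1368 / 143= 9.57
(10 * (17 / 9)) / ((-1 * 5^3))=-34 / 225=-0.15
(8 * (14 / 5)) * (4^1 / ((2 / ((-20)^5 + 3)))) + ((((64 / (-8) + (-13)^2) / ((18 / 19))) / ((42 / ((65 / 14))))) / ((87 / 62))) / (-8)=-377162607612503 / 2630880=-143359867.27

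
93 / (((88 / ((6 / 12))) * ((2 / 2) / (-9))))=-837 / 176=-4.76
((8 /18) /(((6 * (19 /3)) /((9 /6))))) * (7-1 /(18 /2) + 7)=0.24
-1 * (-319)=319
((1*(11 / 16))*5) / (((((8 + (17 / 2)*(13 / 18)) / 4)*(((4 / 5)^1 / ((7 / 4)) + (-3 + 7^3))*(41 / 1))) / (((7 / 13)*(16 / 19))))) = 53900 / 1706186833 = 0.00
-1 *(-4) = 4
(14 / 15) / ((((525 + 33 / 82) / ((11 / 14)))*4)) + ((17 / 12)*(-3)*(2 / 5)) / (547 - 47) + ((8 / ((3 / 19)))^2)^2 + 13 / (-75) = 12776378578997401 / 1938735000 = 6590059.28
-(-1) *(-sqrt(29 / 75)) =-sqrt(87) / 15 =-0.62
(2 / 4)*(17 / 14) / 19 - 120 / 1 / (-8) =7997 / 532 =15.03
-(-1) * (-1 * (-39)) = 39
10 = 10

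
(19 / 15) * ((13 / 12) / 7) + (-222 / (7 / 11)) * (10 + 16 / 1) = -9070.09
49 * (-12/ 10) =-294/ 5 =-58.80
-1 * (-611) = 611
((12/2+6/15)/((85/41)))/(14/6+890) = 3936/1137725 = 0.00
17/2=8.50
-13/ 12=-1.08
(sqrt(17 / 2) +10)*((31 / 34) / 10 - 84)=-1083.72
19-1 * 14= 5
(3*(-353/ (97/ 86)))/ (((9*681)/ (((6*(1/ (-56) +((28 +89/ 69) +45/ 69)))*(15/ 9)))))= -8775511165/ 191433186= -45.84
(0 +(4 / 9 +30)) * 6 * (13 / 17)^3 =1203956 / 14739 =81.69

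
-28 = -28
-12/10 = -6/5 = -1.20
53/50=1.06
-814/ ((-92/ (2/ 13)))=407/ 299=1.36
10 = 10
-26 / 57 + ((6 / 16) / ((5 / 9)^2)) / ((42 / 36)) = 23353 / 39900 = 0.59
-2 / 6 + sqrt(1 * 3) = -1 / 3 + sqrt(3) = 1.40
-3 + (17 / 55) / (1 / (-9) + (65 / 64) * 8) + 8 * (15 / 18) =352757 / 95205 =3.71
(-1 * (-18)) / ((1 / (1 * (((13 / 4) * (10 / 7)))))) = 585 / 7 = 83.57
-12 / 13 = -0.92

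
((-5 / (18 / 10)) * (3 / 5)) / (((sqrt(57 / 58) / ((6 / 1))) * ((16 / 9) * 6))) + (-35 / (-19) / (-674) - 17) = -217737 / 12806 - 5 * sqrt(3306) / 304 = -17.95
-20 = -20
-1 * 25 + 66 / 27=-203 / 9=-22.56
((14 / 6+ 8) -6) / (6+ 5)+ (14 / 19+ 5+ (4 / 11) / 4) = 3901 / 627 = 6.22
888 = 888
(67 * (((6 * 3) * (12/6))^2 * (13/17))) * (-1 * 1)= -1128816/17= -66400.94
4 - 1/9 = 35/9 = 3.89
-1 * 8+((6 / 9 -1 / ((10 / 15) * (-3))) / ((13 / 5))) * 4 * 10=388 / 39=9.95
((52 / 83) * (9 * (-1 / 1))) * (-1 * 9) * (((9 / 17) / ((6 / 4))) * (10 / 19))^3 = 909792000 / 2796956161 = 0.33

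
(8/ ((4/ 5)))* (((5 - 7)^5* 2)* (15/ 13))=-9600/ 13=-738.46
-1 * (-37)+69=106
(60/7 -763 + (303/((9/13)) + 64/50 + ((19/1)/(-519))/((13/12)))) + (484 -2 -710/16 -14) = 108.11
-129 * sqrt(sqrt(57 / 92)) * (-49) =6321 * sqrt(2) * 23^(3 / 4) * 57^(1 / 4) / 46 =5607.99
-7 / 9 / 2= -7 / 18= -0.39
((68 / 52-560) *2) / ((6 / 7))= -16947 / 13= -1303.62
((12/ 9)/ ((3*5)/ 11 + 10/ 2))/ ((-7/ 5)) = -22/ 147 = -0.15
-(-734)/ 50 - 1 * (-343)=8942/ 25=357.68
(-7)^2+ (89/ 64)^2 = 208625/ 4096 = 50.93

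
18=18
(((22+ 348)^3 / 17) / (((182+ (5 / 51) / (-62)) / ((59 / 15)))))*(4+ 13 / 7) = 1519367126800 / 4028353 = 377168.32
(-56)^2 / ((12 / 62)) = 48608 / 3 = 16202.67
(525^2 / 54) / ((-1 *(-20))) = 6125 / 24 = 255.21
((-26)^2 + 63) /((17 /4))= 2956 /17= 173.88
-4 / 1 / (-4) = 1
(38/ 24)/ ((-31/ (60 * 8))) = -760/ 31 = -24.52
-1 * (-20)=20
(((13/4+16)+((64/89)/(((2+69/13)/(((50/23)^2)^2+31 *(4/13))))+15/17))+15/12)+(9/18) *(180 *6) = 45413212104969/80445892270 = 564.52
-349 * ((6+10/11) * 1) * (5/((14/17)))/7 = -1127270/539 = -2091.41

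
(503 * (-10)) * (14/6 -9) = 100600/3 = 33533.33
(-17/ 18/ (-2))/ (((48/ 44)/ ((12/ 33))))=17/ 108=0.16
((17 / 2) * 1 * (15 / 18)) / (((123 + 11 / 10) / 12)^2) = 6000 / 90593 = 0.07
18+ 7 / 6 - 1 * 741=-4331 / 6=-721.83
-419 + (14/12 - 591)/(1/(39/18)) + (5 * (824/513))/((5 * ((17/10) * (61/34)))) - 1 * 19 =-214725755/125172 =-1715.45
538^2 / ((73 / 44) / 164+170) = 2088627904 / 1226793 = 1702.51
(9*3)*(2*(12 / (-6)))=-108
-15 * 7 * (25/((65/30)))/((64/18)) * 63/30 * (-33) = 9823275/416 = 23613.64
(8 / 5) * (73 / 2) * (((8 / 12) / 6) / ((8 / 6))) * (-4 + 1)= -73 / 5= -14.60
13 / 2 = 6.50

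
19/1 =19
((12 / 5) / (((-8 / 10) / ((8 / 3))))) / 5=-8 / 5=-1.60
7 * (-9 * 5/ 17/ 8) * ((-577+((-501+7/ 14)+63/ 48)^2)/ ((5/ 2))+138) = -4015164951/ 17408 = -230650.56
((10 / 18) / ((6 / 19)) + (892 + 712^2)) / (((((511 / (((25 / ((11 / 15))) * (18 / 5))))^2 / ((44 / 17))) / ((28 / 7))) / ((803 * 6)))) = 88851294360000 / 60809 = 1461153683.83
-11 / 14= -0.79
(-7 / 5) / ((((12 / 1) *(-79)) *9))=7 / 42660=0.00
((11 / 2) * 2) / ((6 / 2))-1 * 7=-10 / 3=-3.33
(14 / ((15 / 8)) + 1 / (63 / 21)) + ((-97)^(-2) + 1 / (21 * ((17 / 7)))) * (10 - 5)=18951001 / 2399295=7.90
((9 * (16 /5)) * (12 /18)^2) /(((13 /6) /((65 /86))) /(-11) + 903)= 264 /18619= 0.01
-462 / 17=-27.18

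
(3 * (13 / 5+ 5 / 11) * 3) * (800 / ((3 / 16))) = 1290240 / 11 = 117294.55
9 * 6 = 54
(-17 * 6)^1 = -102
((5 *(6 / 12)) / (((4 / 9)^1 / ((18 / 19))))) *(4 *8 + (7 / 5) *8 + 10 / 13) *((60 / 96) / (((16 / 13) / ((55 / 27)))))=1178925 / 4864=242.38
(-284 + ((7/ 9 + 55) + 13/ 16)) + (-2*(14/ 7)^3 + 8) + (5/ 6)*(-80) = -43499/ 144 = -302.08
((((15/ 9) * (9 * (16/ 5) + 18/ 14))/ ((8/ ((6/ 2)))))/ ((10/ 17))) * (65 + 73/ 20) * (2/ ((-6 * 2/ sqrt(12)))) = -8192691 * sqrt(3)/ 11200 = -1266.98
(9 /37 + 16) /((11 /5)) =3005 /407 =7.38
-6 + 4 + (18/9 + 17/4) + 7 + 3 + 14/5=341/20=17.05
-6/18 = -0.33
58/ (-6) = -29/ 3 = -9.67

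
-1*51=-51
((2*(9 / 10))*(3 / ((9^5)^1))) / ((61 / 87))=29 / 222345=0.00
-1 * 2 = -2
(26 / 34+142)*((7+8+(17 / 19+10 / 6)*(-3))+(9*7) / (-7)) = -77664 / 323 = -240.45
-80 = -80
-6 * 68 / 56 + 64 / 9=-11 / 63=-0.17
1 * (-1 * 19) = -19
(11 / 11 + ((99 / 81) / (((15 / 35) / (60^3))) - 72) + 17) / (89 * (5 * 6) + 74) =307973 / 1372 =224.47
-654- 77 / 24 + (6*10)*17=362.79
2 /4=1 /2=0.50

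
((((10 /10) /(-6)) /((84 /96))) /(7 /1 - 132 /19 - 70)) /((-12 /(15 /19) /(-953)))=4765 /27909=0.17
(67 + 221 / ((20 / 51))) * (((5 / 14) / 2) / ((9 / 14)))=12611 / 72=175.15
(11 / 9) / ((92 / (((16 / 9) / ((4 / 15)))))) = 55 / 621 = 0.09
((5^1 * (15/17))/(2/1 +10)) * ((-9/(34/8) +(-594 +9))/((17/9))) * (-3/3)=2245725/19652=114.27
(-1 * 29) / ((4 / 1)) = -29 / 4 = -7.25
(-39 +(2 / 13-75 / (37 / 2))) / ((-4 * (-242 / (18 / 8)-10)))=-185715 / 2035592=-0.09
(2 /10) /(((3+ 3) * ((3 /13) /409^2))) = 2174653 /90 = 24162.81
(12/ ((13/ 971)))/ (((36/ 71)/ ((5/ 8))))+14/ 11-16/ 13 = 3791899/ 3432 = 1104.87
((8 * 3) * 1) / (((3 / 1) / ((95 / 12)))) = 190 / 3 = 63.33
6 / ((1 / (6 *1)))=36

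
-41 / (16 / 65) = -2665 / 16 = -166.56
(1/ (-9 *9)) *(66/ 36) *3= -11/ 162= -0.07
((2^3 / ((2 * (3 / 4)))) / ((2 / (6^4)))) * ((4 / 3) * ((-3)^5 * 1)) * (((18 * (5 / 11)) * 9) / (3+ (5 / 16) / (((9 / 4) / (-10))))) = -16325867520 / 319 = -51178268.09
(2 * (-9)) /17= -18 /17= -1.06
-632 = -632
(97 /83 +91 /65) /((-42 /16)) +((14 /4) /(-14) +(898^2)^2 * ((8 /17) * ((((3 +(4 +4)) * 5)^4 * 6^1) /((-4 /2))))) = -4978456641723076143128059 /592620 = -8400757047894225883.58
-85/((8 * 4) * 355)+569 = 1292751/2272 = 568.99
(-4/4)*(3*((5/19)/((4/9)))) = -135/76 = -1.78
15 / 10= 1.50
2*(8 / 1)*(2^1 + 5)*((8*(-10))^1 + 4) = -8512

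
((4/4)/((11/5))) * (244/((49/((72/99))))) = 9760/5929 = 1.65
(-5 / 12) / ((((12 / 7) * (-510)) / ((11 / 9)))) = 77 / 132192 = 0.00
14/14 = 1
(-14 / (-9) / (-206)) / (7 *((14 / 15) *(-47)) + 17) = 35 / 1344459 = 0.00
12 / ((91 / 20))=240 / 91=2.64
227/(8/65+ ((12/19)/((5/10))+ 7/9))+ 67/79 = 200936846/1900187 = 105.75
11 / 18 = 0.61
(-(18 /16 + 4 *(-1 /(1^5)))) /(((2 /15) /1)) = 21.56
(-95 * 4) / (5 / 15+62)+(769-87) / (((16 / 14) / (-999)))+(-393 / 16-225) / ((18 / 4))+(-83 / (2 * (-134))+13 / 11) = -596213.31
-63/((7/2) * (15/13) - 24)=546/173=3.16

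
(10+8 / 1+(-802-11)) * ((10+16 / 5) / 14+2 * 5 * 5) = -283497 / 7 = -40499.57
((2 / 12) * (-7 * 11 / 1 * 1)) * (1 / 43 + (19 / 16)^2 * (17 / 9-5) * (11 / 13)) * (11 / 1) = 1006052201 / 1931904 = 520.76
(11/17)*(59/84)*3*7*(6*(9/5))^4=1379620836/10625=129846.67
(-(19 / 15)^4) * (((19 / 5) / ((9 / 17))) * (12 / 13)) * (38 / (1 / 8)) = -51185918528 / 9871875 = -5185.02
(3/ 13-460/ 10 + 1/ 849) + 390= 3799288/ 11037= 344.23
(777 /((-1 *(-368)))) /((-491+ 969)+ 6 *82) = 777 /356960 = 0.00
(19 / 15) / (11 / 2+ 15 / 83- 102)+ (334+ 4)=81061076 / 239835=337.99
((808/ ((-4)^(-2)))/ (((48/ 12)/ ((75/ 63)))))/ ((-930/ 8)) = -64640/ 1953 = -33.10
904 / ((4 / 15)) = 3390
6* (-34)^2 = 6936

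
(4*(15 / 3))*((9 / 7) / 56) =45 / 98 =0.46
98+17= 115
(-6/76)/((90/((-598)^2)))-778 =-311131/285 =-1091.69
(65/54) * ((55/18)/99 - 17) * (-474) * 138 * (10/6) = 1623353225/729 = 2226821.98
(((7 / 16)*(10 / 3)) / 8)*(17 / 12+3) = 1855 / 2304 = 0.81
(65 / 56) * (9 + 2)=715 / 56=12.77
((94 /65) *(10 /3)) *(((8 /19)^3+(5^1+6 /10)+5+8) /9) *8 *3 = 963232288 /4012515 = 240.06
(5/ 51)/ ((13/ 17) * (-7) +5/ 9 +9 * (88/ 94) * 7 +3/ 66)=15510/ 8578787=0.00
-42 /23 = -1.83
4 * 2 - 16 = -8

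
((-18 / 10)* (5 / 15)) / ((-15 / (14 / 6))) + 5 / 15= 32 / 75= 0.43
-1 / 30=-0.03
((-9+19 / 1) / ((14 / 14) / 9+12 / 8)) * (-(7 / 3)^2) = -980 / 29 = -33.79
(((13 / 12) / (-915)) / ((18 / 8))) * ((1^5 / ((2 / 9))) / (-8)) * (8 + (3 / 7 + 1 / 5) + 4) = 2873 / 768600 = 0.00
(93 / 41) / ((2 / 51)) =4743 / 82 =57.84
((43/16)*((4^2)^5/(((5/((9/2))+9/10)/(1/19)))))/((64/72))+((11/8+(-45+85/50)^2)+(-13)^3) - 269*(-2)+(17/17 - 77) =57162634067/687800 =83109.38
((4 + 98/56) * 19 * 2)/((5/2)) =437/5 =87.40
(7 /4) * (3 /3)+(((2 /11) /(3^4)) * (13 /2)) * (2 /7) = 43763 /24948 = 1.75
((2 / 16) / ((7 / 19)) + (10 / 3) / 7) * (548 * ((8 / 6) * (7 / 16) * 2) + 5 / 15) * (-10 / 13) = -1314515 / 3276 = -401.26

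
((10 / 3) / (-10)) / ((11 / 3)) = -0.09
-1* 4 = -4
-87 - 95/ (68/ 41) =-9811/ 68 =-144.28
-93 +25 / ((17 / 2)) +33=-970 / 17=-57.06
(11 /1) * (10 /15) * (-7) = -154 /3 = -51.33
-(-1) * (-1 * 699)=-699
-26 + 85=59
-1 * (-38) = 38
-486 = -486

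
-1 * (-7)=7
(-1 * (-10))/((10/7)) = 7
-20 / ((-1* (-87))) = -20 / 87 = -0.23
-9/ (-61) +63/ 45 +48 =15112/ 305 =49.55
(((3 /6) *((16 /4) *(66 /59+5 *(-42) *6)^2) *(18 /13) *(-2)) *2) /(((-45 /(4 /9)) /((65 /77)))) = 39229348096 /268037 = 146357.96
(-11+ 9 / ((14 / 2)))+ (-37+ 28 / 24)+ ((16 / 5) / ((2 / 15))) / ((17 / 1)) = -31513 / 714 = -44.14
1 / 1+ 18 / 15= 11 / 5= 2.20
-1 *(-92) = 92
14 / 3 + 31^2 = 2897 / 3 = 965.67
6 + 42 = 48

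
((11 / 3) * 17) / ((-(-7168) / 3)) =187 / 7168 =0.03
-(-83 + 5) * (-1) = -78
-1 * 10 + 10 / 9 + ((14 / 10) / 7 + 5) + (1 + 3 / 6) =-197 / 90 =-2.19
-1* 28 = -28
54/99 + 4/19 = 158/209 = 0.76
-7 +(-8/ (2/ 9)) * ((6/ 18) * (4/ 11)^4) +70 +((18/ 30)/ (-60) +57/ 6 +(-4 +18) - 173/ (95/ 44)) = 171187531/ 27817900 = 6.15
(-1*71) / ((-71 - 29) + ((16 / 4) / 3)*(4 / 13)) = 2769 / 3884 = 0.71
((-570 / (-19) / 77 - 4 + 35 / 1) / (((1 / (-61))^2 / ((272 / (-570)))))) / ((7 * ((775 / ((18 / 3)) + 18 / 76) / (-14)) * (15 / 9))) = 458676507 / 887425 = 516.86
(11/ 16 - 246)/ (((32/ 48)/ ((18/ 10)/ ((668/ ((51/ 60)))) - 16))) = 503332737/ 85504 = 5886.66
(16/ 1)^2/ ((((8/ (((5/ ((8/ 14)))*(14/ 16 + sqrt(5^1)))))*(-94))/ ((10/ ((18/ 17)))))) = -87.52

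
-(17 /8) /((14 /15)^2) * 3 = -7.32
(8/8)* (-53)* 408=-21624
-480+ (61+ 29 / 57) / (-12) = -165913 / 342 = -485.13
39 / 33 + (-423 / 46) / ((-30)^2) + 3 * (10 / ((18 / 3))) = 312283 / 50600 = 6.17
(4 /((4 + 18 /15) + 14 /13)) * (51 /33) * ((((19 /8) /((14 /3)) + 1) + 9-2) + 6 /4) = 9.86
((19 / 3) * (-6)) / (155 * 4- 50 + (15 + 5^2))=-19 / 305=-0.06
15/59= 0.25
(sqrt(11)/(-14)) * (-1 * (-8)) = -4 * sqrt(11)/7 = -1.90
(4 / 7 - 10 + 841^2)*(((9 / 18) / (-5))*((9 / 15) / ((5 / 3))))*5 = -44558109 / 350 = -127308.88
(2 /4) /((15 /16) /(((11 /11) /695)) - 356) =8 /4729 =0.00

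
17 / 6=2.83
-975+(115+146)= -714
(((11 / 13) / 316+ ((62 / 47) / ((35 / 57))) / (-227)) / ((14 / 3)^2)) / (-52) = 93690963 / 15634414053440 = 0.00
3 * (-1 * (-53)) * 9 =1431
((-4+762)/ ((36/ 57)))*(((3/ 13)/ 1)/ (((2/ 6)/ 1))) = 21603/ 26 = 830.88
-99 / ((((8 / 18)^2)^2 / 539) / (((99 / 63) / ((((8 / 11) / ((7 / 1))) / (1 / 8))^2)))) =-3261895871157 / 1048576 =-3110786.32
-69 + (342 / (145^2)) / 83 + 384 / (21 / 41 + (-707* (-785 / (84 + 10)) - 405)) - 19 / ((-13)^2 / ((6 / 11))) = -4743945500134427403 / 68761497778763075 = -68.99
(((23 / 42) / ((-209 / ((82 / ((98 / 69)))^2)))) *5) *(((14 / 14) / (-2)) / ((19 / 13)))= 3988281765 / 266962388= 14.94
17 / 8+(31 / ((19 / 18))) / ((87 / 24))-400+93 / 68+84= -22810947 / 74936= -304.41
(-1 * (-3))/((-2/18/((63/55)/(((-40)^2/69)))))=-117369/88000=-1.33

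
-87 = -87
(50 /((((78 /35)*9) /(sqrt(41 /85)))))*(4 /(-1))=-700*sqrt(3485) /5967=-6.93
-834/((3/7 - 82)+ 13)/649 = 973/51920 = 0.02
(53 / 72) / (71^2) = 53 / 362952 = 0.00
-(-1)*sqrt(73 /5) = sqrt(365) /5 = 3.82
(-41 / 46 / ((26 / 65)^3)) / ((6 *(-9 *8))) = 5125 / 158976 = 0.03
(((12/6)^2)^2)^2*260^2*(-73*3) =-3789926400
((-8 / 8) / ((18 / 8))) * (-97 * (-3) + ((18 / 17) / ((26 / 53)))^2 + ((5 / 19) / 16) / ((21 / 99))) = -10245644015 / 77950236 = -131.44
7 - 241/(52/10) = -1023/26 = -39.35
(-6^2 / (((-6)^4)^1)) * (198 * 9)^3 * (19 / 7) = -2986580322 / 7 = -426654331.71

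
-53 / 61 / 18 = -0.05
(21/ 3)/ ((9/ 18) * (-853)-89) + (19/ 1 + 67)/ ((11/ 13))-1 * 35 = 66.62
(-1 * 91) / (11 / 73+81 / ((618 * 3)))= -468.17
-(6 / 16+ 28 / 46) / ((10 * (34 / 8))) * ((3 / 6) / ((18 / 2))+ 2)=-6697 / 140760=-0.05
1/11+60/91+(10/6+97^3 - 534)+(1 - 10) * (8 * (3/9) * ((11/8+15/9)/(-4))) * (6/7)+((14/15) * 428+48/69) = 630294147727/690690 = 912557.22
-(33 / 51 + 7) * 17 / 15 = -26 / 3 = -8.67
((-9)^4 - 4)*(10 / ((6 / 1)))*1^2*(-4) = -131140 / 3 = -43713.33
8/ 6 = 4/ 3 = 1.33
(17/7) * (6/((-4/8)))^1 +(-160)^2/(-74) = -97148/259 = -375.09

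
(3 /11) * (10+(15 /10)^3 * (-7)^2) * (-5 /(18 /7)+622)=15658883 /528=29656.98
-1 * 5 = -5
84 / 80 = 21 / 20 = 1.05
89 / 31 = 2.87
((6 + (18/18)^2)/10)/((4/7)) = 49/40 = 1.22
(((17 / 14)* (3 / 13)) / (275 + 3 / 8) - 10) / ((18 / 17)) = -17038471 / 1804257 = -9.44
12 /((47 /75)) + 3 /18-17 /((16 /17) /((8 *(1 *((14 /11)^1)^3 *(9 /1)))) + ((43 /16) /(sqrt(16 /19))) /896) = -5588278939783362541 /1538571475296930 + 2356027646386176 *sqrt(19) /5455927217365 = -1749.82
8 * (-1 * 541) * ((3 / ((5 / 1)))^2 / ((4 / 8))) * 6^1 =-467424 / 25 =-18696.96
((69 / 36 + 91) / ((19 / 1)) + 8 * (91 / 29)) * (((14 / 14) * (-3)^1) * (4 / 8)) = -198319 / 4408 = -44.99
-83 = -83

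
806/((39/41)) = 2542/3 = 847.33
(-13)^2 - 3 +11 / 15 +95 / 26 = 66451 / 390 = 170.39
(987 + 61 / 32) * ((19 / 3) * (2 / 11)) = 601255 / 528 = 1138.74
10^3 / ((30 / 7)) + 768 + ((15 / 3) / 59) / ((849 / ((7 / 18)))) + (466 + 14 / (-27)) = 440845337 / 300546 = 1466.81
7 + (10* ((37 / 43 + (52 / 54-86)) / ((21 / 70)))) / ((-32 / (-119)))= -10427.39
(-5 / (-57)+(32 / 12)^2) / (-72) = -1231 / 12312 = -0.10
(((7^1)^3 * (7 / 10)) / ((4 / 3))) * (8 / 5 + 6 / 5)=50421 / 100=504.21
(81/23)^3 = 531441/12167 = 43.68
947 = 947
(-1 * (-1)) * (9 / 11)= 0.82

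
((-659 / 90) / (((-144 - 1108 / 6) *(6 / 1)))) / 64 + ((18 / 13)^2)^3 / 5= 77270246665787 / 54826371924480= 1.41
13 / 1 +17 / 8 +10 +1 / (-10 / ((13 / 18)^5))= 474382667 / 18895680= 25.11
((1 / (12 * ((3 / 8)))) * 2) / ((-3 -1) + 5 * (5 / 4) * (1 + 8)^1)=16 / 1881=0.01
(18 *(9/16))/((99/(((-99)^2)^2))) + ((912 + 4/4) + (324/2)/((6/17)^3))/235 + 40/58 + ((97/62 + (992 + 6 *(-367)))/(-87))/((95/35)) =946442281843561/96336840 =9824302.75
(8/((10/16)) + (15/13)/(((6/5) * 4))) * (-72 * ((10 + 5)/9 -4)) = 142401/65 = 2190.78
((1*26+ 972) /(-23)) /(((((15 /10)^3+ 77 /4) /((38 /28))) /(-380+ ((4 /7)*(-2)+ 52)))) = 174753792 /203987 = 856.69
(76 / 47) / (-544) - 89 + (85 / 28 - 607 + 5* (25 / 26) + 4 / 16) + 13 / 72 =-900073595 / 1308762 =-687.73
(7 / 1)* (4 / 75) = 28 / 75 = 0.37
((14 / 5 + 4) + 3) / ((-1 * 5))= -49 / 25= -1.96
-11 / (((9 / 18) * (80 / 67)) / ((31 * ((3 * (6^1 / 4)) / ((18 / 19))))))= -434093 / 160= -2713.08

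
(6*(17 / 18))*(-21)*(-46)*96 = 525504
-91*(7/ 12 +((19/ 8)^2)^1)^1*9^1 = -326235/ 64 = -5097.42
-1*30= -30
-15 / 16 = -0.94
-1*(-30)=30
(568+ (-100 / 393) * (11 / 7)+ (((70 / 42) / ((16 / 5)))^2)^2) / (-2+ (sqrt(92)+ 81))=218303236533659 / 29932209635328 - 2763332108021 * sqrt(23) / 14966104817664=6.41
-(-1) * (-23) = -23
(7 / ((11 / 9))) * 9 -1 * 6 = 501 / 11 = 45.55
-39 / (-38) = 39 / 38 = 1.03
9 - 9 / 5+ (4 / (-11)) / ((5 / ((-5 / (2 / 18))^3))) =364896 / 55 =6634.47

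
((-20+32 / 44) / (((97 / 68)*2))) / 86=-3604 / 45881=-0.08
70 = 70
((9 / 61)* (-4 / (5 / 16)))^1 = -576 / 305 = -1.89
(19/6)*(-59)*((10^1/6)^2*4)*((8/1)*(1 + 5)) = -896800/9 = -99644.44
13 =13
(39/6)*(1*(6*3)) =117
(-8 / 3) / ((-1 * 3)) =8 / 9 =0.89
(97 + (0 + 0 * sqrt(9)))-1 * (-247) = 344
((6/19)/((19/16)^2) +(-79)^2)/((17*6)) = 42808555/699618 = 61.19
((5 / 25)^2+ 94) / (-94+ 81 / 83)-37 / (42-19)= -11629984 / 4439575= -2.62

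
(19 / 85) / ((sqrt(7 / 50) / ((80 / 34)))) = 760 * sqrt(14) / 2023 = 1.41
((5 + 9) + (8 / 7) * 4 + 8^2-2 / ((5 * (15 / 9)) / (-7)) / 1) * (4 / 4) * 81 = 1194264 / 175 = 6824.37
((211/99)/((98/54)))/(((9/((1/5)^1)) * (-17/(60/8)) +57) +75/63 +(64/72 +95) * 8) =5697/3508736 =0.00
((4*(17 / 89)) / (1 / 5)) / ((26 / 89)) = 170 / 13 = 13.08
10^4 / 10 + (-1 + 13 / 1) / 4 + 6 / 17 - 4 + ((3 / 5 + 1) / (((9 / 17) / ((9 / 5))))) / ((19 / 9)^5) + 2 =1053902353213 / 1052342075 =1001.48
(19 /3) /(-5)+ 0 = -19 /15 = -1.27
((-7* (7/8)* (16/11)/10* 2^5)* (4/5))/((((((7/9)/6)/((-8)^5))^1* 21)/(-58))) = -4378853376/275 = -15923103.19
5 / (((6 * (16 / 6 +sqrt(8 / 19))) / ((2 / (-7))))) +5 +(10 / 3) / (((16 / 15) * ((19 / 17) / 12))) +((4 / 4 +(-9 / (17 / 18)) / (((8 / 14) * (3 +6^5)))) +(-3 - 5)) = 15 * sqrt(38) / 4004 +26371622559 / 838376539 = 31.48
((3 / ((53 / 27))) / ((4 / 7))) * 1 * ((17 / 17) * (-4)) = -567 / 53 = -10.70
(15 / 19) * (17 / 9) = 85 / 57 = 1.49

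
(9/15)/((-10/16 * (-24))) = 0.04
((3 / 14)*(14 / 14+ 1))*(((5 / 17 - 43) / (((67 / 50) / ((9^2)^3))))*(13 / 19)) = -752361023700 / 151487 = -4966505.53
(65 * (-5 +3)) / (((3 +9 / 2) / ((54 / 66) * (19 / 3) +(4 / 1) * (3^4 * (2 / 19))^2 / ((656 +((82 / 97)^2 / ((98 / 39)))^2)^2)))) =-433584489920226935513868005745904 / 4826728408807203925194652090475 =-89.83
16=16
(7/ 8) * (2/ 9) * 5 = 0.97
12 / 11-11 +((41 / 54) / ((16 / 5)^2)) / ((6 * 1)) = -9029621 / 912384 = -9.90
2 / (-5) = -2 / 5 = -0.40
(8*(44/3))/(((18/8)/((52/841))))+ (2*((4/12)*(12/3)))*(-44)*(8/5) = -184.51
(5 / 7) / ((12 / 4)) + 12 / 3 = 89 / 21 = 4.24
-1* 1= -1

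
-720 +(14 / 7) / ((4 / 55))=-1385 / 2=-692.50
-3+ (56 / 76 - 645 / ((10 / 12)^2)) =-88451 / 95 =-931.06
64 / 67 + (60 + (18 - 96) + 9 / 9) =-1075 / 67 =-16.04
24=24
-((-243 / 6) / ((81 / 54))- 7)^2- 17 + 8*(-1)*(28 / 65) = -76469 / 65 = -1176.45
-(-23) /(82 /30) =8.41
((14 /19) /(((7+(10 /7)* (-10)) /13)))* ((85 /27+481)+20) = -17341688 /26163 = -662.83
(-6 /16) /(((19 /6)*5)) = -9 /380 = -0.02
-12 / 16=-3 / 4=-0.75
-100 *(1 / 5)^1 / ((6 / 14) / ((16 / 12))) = -560 / 9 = -62.22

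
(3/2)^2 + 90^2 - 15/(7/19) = 225723/28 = 8061.54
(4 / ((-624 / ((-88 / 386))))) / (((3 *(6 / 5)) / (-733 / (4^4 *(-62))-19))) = -16545925 / 2150433792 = -0.01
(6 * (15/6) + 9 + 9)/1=33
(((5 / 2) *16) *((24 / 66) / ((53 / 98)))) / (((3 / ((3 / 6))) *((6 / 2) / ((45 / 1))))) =39200 / 583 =67.24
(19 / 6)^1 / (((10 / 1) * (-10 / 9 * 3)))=-19 / 200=-0.10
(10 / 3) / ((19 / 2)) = 20 / 57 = 0.35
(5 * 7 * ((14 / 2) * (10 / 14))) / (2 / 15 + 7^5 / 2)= 5250 / 252109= 0.02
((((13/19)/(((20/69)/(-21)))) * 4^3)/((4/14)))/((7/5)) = -150696/19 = -7931.37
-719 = -719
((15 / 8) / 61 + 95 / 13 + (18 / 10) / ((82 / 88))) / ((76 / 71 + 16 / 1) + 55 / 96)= 10271711148 / 19549579205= 0.53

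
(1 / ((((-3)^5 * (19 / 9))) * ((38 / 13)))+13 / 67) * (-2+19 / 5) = 252551 / 725610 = 0.35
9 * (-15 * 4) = -540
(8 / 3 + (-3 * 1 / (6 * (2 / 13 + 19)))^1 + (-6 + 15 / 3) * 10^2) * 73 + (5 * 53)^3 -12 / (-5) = 46320275201 / 2490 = 18602520.16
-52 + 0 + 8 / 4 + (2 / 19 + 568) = 9844 / 19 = 518.11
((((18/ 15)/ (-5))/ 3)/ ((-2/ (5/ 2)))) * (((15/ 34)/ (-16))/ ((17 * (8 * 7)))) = -3/ 1035776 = -0.00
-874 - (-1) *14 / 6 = -871.67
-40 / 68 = -10 / 17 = -0.59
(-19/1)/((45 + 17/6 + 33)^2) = -684/235225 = -0.00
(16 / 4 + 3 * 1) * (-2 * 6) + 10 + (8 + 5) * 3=-35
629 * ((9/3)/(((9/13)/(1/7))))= 8177/21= 389.38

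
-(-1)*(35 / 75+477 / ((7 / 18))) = 128839 / 105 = 1227.04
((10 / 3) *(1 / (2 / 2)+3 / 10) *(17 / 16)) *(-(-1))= 221 / 48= 4.60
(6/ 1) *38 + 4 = 232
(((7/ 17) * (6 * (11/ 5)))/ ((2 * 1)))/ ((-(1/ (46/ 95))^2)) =-488796/ 767125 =-0.64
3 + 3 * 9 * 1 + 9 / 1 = 39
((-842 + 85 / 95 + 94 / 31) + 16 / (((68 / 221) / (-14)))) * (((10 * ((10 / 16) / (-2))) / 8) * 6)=69181275 / 18848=3670.48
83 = 83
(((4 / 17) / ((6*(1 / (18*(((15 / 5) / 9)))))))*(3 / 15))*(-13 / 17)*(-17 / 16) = 13 / 340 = 0.04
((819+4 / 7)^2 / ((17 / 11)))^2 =131076479928329881 / 693889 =188901221850.08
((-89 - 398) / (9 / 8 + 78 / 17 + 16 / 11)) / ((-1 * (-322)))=-364276 / 1726403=-0.21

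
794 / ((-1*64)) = -397 / 32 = -12.41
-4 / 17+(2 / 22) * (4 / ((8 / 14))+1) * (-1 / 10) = -288 / 935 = -0.31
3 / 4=0.75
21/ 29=0.72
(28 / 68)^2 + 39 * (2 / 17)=1375 / 289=4.76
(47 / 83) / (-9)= -47 / 747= -0.06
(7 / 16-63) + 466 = 6455 / 16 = 403.44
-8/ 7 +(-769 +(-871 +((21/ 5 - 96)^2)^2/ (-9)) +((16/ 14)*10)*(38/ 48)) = -103589883359/ 13125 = -7892562.54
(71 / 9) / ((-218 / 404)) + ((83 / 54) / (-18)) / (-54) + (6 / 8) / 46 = -240178123 / 16448427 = -14.60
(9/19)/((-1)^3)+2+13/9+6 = 1534/171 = 8.97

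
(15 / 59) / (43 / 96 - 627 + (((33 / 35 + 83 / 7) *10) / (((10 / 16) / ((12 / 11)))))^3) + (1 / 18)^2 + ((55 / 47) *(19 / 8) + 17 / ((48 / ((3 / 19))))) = 34518468588845272498783 / 12161829558044986296624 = 2.84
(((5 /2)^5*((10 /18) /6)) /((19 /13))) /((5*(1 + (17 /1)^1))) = 40625 /590976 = 0.07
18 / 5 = 3.60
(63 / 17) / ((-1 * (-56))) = 9 / 136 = 0.07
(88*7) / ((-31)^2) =616 / 961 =0.64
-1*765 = -765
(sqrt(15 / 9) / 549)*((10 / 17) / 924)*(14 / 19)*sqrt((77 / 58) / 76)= 5*sqrt(1272810) / 38692042092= 0.00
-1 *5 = -5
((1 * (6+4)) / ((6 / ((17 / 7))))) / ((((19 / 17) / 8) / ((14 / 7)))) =23120 / 399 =57.94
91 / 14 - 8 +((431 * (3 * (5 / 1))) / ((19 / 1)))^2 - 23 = 83574761 / 722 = 115754.52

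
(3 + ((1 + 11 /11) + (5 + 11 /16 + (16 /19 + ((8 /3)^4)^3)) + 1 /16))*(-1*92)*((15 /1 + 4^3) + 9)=-10571652425268968 /10097379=-1046969953.81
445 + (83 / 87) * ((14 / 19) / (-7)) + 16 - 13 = 740378 / 1653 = 447.90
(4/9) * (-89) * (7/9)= -2492/81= -30.77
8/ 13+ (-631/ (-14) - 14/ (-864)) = 1796677/ 39312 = 45.70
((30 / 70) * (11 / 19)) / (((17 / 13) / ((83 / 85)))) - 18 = -3423723 / 192185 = -17.81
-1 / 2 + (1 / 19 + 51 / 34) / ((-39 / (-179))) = 4910 / 741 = 6.63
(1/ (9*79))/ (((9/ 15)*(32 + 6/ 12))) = 2/ 27729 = 0.00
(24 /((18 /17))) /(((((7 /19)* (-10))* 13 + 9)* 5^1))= -1292 /11085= -0.12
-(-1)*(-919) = -919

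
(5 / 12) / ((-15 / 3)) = -1 / 12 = -0.08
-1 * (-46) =46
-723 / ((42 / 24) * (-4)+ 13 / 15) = 10845 / 92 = 117.88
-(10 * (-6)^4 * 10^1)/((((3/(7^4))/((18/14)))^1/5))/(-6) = 111132000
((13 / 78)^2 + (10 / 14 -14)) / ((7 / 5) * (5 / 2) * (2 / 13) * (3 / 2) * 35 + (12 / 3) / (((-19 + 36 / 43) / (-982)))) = -33921173 / 625657914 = -0.05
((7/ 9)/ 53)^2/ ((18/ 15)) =245/ 1365174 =0.00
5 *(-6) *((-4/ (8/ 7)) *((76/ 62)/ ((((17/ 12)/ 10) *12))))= 39900/ 527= 75.71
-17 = -17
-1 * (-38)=38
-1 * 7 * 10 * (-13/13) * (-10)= -700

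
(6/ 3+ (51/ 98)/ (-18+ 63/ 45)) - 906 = -7353391/ 8134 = -904.03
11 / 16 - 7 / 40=41 / 80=0.51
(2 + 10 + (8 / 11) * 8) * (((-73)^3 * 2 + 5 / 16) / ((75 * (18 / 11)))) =-22591793 / 200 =-112958.96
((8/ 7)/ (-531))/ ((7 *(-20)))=0.00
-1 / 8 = -0.12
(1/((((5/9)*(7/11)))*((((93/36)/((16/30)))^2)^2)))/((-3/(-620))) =138412032/130335625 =1.06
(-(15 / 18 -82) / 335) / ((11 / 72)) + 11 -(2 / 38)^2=12.58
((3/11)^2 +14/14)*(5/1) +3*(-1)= 287/121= 2.37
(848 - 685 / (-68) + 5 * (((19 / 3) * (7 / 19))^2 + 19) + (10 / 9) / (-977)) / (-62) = -65126853 / 4119032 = -15.81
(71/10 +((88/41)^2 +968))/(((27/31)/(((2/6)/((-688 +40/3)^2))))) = 510535001/619770983040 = 0.00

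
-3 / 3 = -1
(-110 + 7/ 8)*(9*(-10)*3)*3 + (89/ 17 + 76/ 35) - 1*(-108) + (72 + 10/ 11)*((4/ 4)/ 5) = 463497205/ 5236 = 88521.24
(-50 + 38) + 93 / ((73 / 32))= 2100 / 73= 28.77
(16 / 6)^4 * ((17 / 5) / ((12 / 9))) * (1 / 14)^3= 0.05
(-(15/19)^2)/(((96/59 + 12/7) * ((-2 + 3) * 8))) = -0.02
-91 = -91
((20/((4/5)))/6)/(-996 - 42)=-25/6228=-0.00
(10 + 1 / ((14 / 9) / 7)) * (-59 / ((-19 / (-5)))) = -8555 / 38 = -225.13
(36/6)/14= 0.43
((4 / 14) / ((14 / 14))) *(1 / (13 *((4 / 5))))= 5 / 182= 0.03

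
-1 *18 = -18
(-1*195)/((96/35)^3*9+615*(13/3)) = -8360625/122224499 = -0.07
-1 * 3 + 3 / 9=-8 / 3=-2.67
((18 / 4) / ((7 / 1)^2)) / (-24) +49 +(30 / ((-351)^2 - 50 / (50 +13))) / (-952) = 5068496256413 / 103446778064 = 49.00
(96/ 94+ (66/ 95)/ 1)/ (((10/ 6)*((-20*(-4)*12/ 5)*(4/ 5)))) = 3831/ 571520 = 0.01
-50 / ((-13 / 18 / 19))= 17100 / 13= 1315.38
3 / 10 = 0.30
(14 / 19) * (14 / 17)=196 / 323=0.61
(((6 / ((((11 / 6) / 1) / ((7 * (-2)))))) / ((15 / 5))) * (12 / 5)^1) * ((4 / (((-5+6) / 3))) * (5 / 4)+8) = -46368 / 55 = -843.05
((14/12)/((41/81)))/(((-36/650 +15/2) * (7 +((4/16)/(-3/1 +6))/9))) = 2211300/50062681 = 0.04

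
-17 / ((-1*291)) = 17 / 291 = 0.06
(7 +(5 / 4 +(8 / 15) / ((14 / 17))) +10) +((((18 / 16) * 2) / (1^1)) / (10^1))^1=16063 / 840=19.12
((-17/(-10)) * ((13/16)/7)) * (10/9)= 221/1008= 0.22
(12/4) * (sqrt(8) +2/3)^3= 440/9 +56 * sqrt(2)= 128.08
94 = 94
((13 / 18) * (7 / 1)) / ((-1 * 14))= -13 / 36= -0.36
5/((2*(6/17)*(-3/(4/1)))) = -85/9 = -9.44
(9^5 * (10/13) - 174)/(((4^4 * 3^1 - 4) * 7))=147057/17381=8.46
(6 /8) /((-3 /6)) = -3 /2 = -1.50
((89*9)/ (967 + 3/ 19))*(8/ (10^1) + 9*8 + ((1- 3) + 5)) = 5768001/ 91880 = 62.78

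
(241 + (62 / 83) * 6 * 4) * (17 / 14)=365347 / 1162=314.41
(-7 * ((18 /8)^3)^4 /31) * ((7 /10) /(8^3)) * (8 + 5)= -179907614738397 /2662879723520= -67.56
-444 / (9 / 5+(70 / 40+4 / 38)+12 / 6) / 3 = -56240 / 2149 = -26.17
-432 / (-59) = 432 / 59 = 7.32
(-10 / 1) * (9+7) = -160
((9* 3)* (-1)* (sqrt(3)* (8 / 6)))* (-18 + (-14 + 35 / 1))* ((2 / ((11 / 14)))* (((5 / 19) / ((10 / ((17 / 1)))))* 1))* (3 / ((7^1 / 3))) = -33048* sqrt(3) / 209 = -273.88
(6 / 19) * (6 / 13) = 36 / 247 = 0.15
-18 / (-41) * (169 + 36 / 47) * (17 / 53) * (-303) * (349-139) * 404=-62764370862480 / 102131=-614547697.20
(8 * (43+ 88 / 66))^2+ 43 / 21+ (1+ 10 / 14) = 7924909 / 63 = 125792.21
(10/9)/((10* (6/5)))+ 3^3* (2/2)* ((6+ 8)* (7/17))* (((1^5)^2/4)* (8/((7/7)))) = 285853/918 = 311.39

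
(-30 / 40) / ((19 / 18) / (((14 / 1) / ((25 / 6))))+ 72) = -1134 / 109339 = -0.01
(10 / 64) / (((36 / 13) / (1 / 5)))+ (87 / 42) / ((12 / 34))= 47419 / 8064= 5.88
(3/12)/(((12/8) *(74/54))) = 9/74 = 0.12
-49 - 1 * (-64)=15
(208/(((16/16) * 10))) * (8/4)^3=832/5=166.40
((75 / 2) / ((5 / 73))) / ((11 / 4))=2190 / 11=199.09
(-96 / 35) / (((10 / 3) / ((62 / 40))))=-1116 / 875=-1.28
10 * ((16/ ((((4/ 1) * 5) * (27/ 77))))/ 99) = 56/ 243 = 0.23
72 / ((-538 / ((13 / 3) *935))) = -542.23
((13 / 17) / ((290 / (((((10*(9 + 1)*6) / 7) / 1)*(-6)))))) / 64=-585 / 27608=-0.02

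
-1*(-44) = 44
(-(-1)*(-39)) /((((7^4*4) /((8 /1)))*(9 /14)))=-52 /1029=-0.05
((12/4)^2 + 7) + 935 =951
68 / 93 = 0.73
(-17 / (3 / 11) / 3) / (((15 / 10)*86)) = -187 / 1161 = -0.16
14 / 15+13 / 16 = 419 / 240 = 1.75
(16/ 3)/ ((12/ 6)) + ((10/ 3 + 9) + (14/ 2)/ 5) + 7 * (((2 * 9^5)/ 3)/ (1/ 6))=8266942/ 5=1653388.40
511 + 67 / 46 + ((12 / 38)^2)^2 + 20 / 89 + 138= 347165984193 / 533534174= 650.69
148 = 148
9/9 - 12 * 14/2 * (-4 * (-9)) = -3023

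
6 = 6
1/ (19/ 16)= 16/ 19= 0.84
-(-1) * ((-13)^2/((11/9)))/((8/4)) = 1521/22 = 69.14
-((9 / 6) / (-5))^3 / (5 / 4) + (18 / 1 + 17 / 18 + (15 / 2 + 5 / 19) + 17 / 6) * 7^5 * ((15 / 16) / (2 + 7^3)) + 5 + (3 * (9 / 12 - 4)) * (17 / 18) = 105796372181 / 78660000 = 1344.98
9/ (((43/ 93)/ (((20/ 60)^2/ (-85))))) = -93/ 3655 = -0.03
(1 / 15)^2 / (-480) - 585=-63180001 / 108000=-585.00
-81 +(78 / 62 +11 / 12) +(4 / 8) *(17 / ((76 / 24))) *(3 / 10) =-78.02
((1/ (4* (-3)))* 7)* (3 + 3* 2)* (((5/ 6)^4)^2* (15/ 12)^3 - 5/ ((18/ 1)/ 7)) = 1121335285/ 143327232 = 7.82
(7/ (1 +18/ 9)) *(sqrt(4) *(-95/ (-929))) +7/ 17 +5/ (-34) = 0.74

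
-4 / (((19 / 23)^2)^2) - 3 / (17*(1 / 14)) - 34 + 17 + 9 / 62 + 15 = -1773943095 / 137358334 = -12.91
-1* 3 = -3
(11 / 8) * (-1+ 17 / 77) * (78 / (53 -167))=195 / 266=0.73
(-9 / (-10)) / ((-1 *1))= -9 / 10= -0.90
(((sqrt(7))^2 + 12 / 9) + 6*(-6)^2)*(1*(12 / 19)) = 2692 / 19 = 141.68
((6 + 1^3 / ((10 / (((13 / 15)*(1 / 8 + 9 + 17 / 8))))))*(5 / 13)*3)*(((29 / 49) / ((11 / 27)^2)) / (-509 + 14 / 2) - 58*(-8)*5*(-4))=-1778343213069 / 23810864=-74686.21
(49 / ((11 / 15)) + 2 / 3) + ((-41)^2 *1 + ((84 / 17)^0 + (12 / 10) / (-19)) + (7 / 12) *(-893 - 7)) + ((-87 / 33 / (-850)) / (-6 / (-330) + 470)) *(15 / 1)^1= 1124614308551 / 918486030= 1224.42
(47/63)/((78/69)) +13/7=589/234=2.52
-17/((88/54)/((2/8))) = -459/176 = -2.61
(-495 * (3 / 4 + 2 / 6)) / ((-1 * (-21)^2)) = 1.22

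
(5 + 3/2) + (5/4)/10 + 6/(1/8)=437/8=54.62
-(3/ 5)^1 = -3/ 5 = -0.60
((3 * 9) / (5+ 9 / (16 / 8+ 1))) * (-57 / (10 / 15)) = -4617 / 16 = -288.56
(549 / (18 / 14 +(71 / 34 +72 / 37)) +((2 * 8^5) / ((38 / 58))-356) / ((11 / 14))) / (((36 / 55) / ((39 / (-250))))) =-2693299207053 / 89009300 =-30258.63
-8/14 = -4/7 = -0.57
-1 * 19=-19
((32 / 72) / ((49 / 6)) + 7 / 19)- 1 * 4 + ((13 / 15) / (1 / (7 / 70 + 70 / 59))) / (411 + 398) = -23834834873 / 6665634150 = -3.58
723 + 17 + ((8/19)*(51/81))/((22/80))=4181260/5643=740.96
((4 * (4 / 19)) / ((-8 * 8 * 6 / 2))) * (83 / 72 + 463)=-33419 / 16416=-2.04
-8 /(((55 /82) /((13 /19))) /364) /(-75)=3104192 /78375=39.61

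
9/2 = 4.50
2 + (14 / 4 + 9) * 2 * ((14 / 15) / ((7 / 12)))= 42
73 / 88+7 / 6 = 527 / 264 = 2.00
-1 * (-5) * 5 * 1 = 25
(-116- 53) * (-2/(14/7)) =169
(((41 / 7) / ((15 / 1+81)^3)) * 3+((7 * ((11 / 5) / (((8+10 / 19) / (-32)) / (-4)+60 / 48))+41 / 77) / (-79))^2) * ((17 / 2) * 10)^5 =2976487298628420071582499875 / 27971176981764538368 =106412658.31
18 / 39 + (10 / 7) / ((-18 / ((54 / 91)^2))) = 25134 / 57967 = 0.43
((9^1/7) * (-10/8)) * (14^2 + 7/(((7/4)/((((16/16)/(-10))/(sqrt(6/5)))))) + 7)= -1305/4 + 3 * sqrt(30)/28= -325.66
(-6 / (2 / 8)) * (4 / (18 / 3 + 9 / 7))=-224 / 17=-13.18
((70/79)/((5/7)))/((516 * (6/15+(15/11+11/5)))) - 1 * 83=-368789213/4443276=-83.00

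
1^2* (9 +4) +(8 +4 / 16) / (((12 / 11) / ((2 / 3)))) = 433 / 24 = 18.04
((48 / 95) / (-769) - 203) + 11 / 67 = -992820666 / 4894685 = -202.84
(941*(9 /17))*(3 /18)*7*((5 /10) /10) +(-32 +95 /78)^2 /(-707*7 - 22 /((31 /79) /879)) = 50498200893931 /1738749827880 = 29.04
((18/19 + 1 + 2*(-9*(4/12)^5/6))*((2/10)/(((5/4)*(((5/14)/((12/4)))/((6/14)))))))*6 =47648/7125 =6.69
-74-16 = -90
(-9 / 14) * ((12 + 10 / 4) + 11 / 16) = -2187 / 224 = -9.76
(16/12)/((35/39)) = 52/35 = 1.49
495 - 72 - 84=339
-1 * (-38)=38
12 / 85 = 0.14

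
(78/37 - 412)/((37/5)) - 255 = -424925/1369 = -310.39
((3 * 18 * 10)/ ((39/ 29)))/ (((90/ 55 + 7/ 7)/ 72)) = 10966.15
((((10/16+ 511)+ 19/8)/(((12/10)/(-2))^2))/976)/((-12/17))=-2.07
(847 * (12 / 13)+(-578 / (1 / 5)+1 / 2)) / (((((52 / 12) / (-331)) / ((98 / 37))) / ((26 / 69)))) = 160677.03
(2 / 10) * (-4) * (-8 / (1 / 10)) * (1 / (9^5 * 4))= 16 / 59049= 0.00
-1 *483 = -483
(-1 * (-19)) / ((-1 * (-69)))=19 / 69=0.28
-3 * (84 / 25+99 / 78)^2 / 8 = -27162243 / 3380000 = -8.04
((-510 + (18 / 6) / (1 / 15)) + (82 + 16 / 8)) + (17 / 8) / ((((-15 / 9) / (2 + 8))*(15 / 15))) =-1575 / 4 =-393.75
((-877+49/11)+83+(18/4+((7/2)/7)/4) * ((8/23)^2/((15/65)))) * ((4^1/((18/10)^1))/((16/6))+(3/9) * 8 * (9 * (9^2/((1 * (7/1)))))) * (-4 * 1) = 321506466266/366597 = 877002.45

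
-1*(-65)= 65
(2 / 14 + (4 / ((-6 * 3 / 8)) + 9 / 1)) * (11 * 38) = 193952 / 63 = 3078.60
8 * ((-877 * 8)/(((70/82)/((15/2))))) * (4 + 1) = -17259360/7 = -2465622.86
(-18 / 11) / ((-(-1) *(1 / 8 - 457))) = 144 / 40205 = 0.00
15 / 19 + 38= 38.79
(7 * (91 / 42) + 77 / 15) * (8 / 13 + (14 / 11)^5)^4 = 95420691908265798728817408000 / 19214412605268846422789761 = 4966.10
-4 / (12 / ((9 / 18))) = -1 / 6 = -0.17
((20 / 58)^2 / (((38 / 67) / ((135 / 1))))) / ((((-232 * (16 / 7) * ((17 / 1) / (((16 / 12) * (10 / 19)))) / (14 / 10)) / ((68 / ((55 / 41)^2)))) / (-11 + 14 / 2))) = 496685070 / 1065335909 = 0.47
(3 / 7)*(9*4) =108 / 7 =15.43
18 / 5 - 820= -4082 / 5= -816.40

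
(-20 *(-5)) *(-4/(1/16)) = -6400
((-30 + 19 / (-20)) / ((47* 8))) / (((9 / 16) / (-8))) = 2476 / 2115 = 1.17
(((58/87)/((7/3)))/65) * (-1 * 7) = -0.03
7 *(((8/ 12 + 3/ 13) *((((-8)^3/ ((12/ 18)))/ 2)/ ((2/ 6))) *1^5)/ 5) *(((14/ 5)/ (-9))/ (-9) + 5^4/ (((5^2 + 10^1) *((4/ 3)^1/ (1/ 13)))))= -35161504/ 22815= -1541.16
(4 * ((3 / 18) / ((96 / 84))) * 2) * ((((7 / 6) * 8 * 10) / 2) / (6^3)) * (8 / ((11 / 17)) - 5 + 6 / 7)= 2.07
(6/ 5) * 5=6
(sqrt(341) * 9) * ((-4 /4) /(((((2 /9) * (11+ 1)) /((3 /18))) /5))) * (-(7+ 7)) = 315 * sqrt(341) /8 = 727.11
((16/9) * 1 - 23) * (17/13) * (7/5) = -22729/585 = -38.85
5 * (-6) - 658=-688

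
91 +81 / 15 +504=3002 / 5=600.40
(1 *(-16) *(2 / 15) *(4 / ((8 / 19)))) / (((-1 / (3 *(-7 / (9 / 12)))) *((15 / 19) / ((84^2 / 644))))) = -4528384 / 575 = -7875.45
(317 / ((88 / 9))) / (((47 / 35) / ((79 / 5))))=1577709 / 4136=381.46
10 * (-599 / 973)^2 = 3588010 / 946729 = 3.79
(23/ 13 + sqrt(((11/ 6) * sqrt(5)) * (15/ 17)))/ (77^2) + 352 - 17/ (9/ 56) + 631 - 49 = sqrt(374) * 5^(3/ 4)/ 201586 + 574532165/ 693693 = 828.22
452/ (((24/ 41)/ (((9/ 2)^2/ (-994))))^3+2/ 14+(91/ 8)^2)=-274700412419328/ 14338681891790843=-0.02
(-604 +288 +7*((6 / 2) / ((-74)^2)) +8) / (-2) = 1686587 / 10952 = 154.00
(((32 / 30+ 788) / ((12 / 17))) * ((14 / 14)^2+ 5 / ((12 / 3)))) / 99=4573 / 180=25.41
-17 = -17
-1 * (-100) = 100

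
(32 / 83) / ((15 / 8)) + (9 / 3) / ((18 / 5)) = 2587 / 2490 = 1.04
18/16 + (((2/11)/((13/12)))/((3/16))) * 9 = 10503/1144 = 9.18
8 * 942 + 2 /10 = 37681 /5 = 7536.20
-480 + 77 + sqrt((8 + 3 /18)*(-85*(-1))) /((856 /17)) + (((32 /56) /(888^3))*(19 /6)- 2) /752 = -2228198867854829 /5528992960512 + 119*sqrt(510) /5136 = -402.48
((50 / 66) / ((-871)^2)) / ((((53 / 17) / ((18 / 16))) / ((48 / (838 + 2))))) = 255 / 12384055684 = 0.00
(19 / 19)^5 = 1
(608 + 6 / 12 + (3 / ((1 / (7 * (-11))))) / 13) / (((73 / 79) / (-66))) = -40040913 / 949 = -42192.74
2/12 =1/6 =0.17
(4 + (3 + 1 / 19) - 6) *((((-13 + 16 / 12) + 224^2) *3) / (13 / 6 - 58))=-3611832 / 1273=-2837.26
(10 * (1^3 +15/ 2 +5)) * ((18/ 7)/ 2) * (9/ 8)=10935/ 56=195.27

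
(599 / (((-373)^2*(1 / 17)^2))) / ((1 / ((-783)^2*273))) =28974158816967 / 139129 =208253914.12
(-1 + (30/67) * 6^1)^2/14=12769/62846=0.20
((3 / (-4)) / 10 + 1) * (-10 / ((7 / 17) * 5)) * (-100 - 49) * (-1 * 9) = -843489 / 140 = -6024.92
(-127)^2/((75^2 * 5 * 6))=16129/168750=0.10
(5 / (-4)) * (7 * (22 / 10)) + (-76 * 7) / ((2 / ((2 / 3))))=-2359 / 12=-196.58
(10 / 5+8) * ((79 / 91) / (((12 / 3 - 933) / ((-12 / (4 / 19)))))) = 0.53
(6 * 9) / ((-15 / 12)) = -216 / 5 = -43.20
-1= -1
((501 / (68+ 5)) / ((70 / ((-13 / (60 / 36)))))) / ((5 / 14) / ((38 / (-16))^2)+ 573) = -7053579 / 5285678150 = -0.00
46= 46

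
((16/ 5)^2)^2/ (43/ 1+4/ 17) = 1114112/ 459375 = 2.43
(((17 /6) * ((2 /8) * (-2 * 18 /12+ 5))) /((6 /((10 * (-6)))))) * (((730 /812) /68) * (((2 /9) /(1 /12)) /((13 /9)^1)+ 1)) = -67525 /126672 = -0.53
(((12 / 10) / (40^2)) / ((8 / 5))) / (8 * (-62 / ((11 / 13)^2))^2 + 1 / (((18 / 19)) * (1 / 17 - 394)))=2647370979 / 338804787229020800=0.00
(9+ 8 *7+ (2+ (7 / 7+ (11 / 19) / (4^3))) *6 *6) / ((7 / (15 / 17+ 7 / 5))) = 56.51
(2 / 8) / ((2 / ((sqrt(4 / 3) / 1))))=sqrt(3) / 12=0.14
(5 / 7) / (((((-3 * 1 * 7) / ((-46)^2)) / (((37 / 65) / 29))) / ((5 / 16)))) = -0.44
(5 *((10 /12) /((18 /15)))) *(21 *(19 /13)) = 16625 /156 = 106.57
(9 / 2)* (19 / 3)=57 / 2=28.50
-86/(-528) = 43/264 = 0.16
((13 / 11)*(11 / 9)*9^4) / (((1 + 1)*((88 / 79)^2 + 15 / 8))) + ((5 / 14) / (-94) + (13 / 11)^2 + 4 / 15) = 565706593073863 / 371578002180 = 1522.44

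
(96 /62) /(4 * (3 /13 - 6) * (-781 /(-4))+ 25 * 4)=-624 /1775525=-0.00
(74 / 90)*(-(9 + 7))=-592 / 45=-13.16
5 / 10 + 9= 19 / 2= 9.50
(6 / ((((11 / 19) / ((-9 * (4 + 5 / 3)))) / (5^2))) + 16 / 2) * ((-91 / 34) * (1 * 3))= 19828263 / 187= 106033.49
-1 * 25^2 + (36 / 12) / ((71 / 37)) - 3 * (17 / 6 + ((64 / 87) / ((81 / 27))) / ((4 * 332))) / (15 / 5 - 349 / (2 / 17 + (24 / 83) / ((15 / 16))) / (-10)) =-10879300073086 / 17447729215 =-623.54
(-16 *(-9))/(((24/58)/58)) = 20184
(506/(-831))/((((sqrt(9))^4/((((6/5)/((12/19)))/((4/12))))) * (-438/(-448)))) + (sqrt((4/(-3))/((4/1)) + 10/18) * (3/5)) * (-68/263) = -68 * sqrt(2)/1315 - 1076768/24568515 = -0.12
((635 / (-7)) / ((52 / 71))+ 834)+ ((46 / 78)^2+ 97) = 34389295 / 42588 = 807.49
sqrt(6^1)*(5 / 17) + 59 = 5*sqrt(6) / 17 + 59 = 59.72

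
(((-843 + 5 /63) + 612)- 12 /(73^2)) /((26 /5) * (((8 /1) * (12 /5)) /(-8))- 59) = 1938176200 /599944149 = 3.23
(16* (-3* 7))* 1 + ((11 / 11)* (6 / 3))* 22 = -292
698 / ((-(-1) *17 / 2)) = 1396 / 17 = 82.12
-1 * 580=-580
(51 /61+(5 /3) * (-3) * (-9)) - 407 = -22031 /61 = -361.16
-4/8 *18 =-9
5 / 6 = 0.83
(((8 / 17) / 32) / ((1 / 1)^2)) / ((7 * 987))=1 / 469812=0.00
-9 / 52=-0.17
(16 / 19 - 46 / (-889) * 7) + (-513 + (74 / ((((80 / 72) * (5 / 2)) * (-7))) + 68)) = -189010883 / 422275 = -447.60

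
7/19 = 0.37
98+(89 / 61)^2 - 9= 339090 / 3721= 91.13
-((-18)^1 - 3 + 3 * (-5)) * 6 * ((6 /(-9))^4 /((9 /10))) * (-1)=-1280 /27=-47.41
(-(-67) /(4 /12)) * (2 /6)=67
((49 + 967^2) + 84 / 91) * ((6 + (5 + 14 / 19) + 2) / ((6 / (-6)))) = -3172926366 / 247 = -12845855.73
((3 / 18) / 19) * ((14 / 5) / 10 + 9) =116 / 1425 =0.08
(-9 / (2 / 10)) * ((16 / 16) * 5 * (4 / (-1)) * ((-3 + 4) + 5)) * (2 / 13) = 10800 / 13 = 830.77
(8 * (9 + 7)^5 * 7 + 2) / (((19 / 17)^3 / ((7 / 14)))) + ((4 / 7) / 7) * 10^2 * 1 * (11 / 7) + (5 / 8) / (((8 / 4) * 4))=21030237.98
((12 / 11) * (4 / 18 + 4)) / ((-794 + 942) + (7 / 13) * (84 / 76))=37544 / 1211199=0.03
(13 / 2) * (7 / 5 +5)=208 / 5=41.60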